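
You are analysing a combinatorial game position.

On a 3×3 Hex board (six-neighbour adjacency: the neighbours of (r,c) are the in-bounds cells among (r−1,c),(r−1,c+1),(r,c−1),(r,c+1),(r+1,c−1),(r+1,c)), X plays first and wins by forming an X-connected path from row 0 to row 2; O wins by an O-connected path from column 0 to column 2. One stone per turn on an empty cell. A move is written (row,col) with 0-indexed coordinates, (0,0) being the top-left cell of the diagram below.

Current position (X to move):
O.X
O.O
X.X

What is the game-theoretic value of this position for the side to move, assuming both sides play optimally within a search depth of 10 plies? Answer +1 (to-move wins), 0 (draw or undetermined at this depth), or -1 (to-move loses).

value(O.X/O.O/X.X, X) = +1

p1 X@[O.X/O.O/X.X]: (0,1)[OXX/O.O/X.X]-1 (1,1)[O.X/OXO/X.X]+1* (2,1)[O.X/O.O/XXX]-1
p2 O@[O.X/OXO/X.X] terminal -1; root [O.X/O.O/X.X] d10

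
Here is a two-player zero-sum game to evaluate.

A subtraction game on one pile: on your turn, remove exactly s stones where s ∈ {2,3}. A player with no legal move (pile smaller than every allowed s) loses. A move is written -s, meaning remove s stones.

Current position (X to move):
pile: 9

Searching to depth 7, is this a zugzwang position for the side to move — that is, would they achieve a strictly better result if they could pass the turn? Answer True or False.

p1 X@[9]: -2[7]-1 -3[6]+1*
p2 O@[6]: -2[4]-1* -3[3]-1
p3 X@[4]: -2[2]-1 -3[1]+1*
p4 O@[1] terminal -1; root [9] d7
if X skipped the turn, O would face:
~ p1 O@[9]: -2[7]-1 -3[6]+1*
~ p2 X@[6]: -2[4]-1* -3[3]-1
~ p3 O@[4]: -2[2]-1 -3[1]+1*
~ p4 X@[1] terminal -1; root [9] d7
compare (X): move=+1 vs pass=-1

zugzwang(9, X) = False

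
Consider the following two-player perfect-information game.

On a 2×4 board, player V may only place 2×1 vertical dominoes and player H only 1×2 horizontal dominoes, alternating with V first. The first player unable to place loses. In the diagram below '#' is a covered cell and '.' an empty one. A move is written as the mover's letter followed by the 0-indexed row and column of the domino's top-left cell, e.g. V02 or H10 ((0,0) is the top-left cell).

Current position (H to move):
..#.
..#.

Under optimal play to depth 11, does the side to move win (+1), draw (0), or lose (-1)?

p1 H@[..#./..#.]: H00[###./..#.]+1* H10[..#./###.]+1
p2 V@[###./..#.]: V03[####/..##]-1*
p3 H@[####/..##]: H10[####/####]+1*
p4 V@[####/####] terminal -1; root [..#./..#.] d11

value(..#./..#., H) = +1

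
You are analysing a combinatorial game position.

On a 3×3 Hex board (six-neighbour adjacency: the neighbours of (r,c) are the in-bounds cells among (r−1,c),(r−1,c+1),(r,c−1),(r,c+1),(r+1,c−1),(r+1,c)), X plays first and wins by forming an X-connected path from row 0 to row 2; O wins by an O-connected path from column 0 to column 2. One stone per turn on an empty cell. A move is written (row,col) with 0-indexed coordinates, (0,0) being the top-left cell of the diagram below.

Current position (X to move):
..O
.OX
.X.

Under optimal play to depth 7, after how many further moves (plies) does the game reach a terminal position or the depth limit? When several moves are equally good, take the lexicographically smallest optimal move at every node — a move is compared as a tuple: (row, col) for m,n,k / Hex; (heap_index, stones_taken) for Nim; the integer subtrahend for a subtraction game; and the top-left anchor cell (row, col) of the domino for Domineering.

PV length from [..O/.OX/.X.]: 4 plies

[..O/.OX/.X.] X move#1: (0,0):-1/X.O/.OX/.X.*, (0,1):-1/.XO/.OX/.X., (1,0):-1/..O/XOX/.X., (2,0):-1/..O/.OX/XX., (2,2):-1/..O/.OX/.XX
[X.O/.OX/.X.] O move#2: (0,1):+1/XOO/.OX/.X.*, (1,0):+1/X.O/OOX/.X., (2,0):+1/X.O/.OX/OX., (2,2):+1/X.O/.OX/.XO
[XOO/.OX/.X.] X move#3: (1,0):-1/XOO/XOX/.X.*, (2,0):-1/XOO/.OX/XX., (2,2):-1/XOO/.OX/.XX
[XOO/XOX/.X.] O move#4: (2,0):+1/XOO/XOX/OX.*, (2,2):-1/XOO/XOX/.XO
[XOO/XOX/OX.] end (terminal -1, X#5); searched ..O/.OX/.X. to 7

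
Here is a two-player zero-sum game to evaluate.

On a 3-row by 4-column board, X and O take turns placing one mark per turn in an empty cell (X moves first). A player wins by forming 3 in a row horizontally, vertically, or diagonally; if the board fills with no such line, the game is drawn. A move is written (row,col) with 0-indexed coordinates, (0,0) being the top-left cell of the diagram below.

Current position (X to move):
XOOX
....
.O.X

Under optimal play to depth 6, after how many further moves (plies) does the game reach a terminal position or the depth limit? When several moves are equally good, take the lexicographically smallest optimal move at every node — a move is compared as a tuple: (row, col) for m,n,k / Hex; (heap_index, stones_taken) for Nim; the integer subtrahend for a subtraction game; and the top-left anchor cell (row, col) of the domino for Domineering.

PV length from [XOOX/..../.O.X]: 5 plies

[XOOX/..../.O.X] X move#1: (1,0):-1/XOOX/X.../.O.X, (1,1):+1/XOOX/.X../.O.X*, (1,2):-1/XOOX/..X./.O.X, (1,3):+1/XOOX/...X/.O.X, (2,0):-1/XOOX/..../XO.X, (2,2):-1/XOOX/..../.OXX
[XOOX/.X../.O.X] O move#2: (1,0):-1/XOOX/OX../.O.X*, (1,2):-1/XOOX/.XO./.O.X, (1,3):-1/XOOX/.X.O/.O.X, (2,0):-1/XOOX/.X../OO.X, (2,2):-1/XOOX/.X../.OOX
[XOOX/OX../.O.X] X move#3: (1,2):+1/XOOX/OXX./.O.X*, (1,3):+1/XOOX/OX.X/.O.X, (2,0):+1/XOOX/OX../XO.X, (2,2):+1/XOOX/OX../.OXX
[XOOX/OXX./.O.X] O move#4: (1,3):-1/XOOX/OXXO/.O.X*, (2,0):-1/XOOX/OXX./OO.X, (2,2):-1/XOOX/OXX./.OOX
[XOOX/OXXO/.O.X] X move#5: (2,0):+0/XOOX/OXXO/XO.X, (2,2):+1/XOOX/OXXO/.OXX*
[XOOX/OXXO/.OXX] end (terminal -1, O#6); searched XOOX/..../.O.X to 6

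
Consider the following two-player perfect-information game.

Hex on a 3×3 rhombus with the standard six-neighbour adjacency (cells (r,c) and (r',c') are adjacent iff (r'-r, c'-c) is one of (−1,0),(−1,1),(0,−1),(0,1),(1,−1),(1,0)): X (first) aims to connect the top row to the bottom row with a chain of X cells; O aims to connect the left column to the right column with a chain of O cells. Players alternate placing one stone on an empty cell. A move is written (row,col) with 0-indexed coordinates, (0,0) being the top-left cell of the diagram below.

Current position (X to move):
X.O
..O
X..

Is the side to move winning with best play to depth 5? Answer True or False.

p1 X@[X.O/..O/X..]: (0,1)[XXO/..O/X..]+1* (1,0)[X.O/X.O/X..]+1 (1,1)[X.O/.XO/X..]+1 (2,1)[X.O/..O/XX.]-1 (2,2)[X.O/..O/X.X]-1
p2 O@[XXO/..O/X..]: (1,0)[XXO/O.O/X..]-1* (1,1)[XXO/.OO/X..]-1 (2,1)[XXO/..O/XO.]-1 (2,2)[XXO/..O/X.O]-1
p3 X@[XXO/O.O/X..]: (1,1)[XXO/OXO/X..]+1* (2,1)[XXO/O.O/XX.]-1 (2,2)[XXO/O.O/X.X]-1
p4 O@[XXO/OXO/X..] terminal -1; root [X.O/..O/X..] d5

X winning at [X.O/..O/X..]: True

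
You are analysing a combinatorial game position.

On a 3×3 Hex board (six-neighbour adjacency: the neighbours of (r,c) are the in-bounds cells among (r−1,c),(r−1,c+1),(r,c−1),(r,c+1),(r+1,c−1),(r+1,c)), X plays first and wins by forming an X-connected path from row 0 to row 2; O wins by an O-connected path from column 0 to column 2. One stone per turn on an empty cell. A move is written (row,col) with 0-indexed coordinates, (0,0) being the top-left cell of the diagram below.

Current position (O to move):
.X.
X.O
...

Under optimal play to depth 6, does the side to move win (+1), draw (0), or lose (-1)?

value(.X./X.O/..., O) = +1

p1 O@[.X./X.O/...]: (0,0)[OX./X.O/...]-1 (0,2)[.XO/X.O/...]-1 (1,1)[.X./XOO/...]-1 (2,0)[.X./X.O/O..]+1* (2,1)[.X./X.O/.O.]-1 (2,2)[.X./X.O/..O]-1
p2 X@[.X./X.O/O..]: (0,0)[XX./X.O/O..]-1* (0,2)[.XX/X.O/O..]-1 (1,1)[.X./XXO/O..]-1 (2,1)[.X./X.O/OX.]-1 (2,2)[.X./X.O/O.X]-1
p3 O@[XX./X.O/O..]: (0,2)[XXO/X.O/O..]+1* (1,1)[XX./XOO/O..]+1 (2,1)[XX./X.O/OO.]+1 (2,2)[XX./X.O/O.O]+1
p4 X@[XXO/X.O/O..]: (1,1)[XXO/XXO/O..]-1* (2,1)[XXO/X.O/OX.]-1 (2,2)[XXO/X.O/O.X]-1
p5 O@[XXO/XXO/O..]: (2,1)[XXO/XXO/OO.]+1* (2,2)[XXO/XXO/O.O]-1
p6 X@[XXO/XXO/OO.] terminal -1; root [.X./X.O/...] d6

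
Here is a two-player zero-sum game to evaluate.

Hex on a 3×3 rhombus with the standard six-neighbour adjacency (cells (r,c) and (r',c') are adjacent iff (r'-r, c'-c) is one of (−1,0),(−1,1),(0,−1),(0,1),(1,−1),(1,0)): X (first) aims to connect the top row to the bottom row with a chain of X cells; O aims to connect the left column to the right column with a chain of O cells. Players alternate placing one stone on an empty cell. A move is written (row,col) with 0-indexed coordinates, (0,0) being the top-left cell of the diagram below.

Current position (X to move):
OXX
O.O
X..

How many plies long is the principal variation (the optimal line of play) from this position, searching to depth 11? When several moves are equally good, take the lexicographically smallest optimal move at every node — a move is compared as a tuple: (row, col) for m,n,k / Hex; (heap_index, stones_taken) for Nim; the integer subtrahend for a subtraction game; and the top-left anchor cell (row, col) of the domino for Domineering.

PV length from [OXX/O.O/X..]: 1 ply

[OXX/O.O/X..] X move#1: (1,1):+1/OXX/OXO/X..*, (2,1):-1/OXX/O.O/XX., (2,2):-1/OXX/O.O/X.X
[OXX/OXO/X..] end (terminal -1, O#2); searched OXX/O.O/X.. to 11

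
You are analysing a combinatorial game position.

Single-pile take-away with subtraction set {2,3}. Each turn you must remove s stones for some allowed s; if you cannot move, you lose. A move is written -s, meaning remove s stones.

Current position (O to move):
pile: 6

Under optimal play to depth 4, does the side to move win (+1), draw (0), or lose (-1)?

value(6, O) = -1

ply 1, O at 6 | -2=-1→4*; -3=-1→3
ply 2, X at 4 | -2=-1→2; -3=+1→1*
ply 3: 1 is terminal -1 (O); from 6 depth 4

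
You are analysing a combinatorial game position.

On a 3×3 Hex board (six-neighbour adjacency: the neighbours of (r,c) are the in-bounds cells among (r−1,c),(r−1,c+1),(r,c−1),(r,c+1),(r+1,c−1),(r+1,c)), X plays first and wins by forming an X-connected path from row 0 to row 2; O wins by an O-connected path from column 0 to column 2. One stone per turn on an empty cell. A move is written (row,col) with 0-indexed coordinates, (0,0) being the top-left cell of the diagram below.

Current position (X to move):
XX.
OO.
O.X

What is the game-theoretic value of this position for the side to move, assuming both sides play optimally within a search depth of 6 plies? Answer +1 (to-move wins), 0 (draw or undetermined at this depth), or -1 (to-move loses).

ply 1, X at XX./OO./O.X | (0,2)=-1→XXX/OO./O.X*; (1,2)=-1→XX./OOX/O.X; (2,1)=-1→XX./OO./OXX
ply 2, O at XXX/OO./O.X | (1,2)=+1→XXX/OOO/O.X*; (2,1)=-1→XXX/OO./OOX
ply 3: XXX/OOO/O.X is terminal -1 (X); from XX./OO./O.X depth 6

value(XX./OO./O.X, X) = -1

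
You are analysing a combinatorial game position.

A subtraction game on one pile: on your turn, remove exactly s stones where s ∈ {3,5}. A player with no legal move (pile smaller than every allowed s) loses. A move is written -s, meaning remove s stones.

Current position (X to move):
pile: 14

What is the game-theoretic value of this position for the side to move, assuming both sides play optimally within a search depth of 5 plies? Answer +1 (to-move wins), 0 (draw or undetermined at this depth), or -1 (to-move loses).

value(14, X) = +1

[14] X move#1: -3:-1/11, -5:+1/9*
[9] O move#2: -3:-1/6*, -5:-1/4
[6] X move#3: -3:-1/3, -5:+1/1*
[1] end (terminal -1, O#4); searched 14 to 5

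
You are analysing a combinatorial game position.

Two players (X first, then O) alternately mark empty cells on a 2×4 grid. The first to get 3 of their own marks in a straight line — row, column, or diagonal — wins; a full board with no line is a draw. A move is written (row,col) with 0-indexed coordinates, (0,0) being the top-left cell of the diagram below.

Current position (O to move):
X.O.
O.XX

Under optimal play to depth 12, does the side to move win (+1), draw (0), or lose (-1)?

value(X.O./O.XX, O) = 0

p1 O@[X.O./O.XX]: (0,1)[XOO./O.XX]-1 (0,3)[X.OO/O.XX]-1 (1,1)[X.O./OOXX]+0*
p2 X@[X.O./OOXX]: (0,1)[XXO./OOXX]+0* (0,3)[X.OX/OOXX]+0
p3 O@[XXO./OOXX]: (0,3)[XXOO/OOXX]+0*
p4 X@[XXOO/OOXX] terminal +0; root [X.O./O.XX] d12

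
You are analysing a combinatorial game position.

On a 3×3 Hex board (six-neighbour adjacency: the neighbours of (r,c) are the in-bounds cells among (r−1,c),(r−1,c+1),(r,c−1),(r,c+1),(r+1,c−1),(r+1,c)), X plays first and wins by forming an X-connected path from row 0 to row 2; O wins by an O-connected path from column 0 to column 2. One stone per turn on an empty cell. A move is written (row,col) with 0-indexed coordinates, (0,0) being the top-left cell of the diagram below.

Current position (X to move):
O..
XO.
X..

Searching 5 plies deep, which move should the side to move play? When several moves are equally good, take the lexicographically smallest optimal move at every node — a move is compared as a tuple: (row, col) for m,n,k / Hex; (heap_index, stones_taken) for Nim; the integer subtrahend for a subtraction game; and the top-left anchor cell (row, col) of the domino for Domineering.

X's best at [O../XO./X..]: (0,1)

p1 X@[O../XO./X..]: (0,1)[OX./XO./X..]+1* (0,2)[O.X/XO./X..]+1 (1,2)[O../XOX/X..]+1 (2,1)[O../XO./XX.]-1 (2,2)[O../XO./X.X]-1
p2 O@[OX./XO./X..] terminal -1; root [O../XO./X..] d5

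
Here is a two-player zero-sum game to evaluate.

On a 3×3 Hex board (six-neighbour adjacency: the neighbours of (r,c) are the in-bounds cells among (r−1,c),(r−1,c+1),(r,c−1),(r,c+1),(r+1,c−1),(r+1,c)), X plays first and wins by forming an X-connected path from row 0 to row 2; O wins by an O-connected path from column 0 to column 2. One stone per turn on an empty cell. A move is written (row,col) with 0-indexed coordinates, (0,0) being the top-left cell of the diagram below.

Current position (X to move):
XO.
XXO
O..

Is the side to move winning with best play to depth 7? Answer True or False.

X winning at [XO./XXO/O..]: True

[XO./XXO/O..] X move#1: (0,2):-1/XOX/XXO/O.., (2,1):+1/XO./XXO/OX.*, (2,2):-1/XO./XXO/O.X
[XO./XXO/OX.] end (terminal -1, O#2); searched XO./XXO/O.. to 7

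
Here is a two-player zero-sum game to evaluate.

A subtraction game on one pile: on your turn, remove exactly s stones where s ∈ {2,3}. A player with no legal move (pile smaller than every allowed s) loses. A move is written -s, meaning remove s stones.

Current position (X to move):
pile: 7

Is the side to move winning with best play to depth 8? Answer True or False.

X winning at [7]: True

p1 X@[7]: -2[5]+1* -3[4]-1
p2 O@[5]: -2[3]-1* -3[2]-1
p3 X@[3]: -2[1]+1* -3[0]+1
p4 O@[1] terminal -1; root [7] d8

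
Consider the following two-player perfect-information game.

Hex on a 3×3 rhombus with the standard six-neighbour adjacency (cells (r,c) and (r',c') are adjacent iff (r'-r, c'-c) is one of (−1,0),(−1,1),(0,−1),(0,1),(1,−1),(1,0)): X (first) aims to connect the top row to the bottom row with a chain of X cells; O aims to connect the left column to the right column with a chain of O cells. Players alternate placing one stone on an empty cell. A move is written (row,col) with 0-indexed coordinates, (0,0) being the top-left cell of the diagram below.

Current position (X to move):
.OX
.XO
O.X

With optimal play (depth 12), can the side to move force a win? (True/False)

ply 1, X at .OX/.XO/O.X | (0,0)=-1→XOX/.XO/O.X; (1,0)=-1→.OX/XXO/O.X; (2,1)=+1→.OX/.XO/OXX*
ply 2: .OX/.XO/OXX is terminal -1 (O); from .OX/.XO/O.X depth 12

X winning at [.OX/.XO/O.X]: True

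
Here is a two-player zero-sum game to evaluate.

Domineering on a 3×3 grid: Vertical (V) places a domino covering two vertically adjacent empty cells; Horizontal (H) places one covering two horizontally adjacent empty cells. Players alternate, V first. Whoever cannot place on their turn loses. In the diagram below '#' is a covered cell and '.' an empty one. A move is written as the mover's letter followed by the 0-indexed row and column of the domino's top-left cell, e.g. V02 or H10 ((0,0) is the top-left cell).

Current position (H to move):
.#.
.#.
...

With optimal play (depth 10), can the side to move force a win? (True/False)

H winning at [.#./.#./...]: False

ply 1, H at .#./.#./... | H20=-1→.#./.#./##.*; H21=-1→.#./.#./.##
ply 2, V at .#./.#./##. | V00=+1→##./##./##.*; V02=+1→.##/.##/##.; V12=+1→.#./.##/###
ply 3: ##./##./##. is terminal -1 (H); from .#./.#./... depth 10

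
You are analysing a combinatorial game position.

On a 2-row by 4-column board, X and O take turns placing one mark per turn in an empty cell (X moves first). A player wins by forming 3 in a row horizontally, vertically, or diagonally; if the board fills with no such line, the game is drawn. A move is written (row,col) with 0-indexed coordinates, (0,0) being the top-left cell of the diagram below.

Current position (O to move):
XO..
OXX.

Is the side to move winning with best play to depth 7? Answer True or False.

O winning at [XO../OXX.]: False

ply 1, O at XO../OXX. | (0,2)=-1→XOO./OXX.; (0,3)=-1→XO.O/OXX.; (1,3)=+0→XO../OXXO*
ply 2, X at XO../OXXO | (0,2)=+0→XOX./OXXO*; (0,3)=+0→XO.X/OXXO
ply 3, O at XOX./OXXO | (0,3)=+0→XOXO/OXXO*
ply 4: XOXO/OXXO is terminal +0 (X); from XO../OXX. depth 7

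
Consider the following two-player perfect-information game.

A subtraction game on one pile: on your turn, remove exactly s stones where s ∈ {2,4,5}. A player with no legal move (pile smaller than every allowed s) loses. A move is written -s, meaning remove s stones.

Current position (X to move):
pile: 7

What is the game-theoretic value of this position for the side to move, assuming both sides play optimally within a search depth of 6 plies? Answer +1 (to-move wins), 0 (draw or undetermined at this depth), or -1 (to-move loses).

ply 1, X at 7 | -2=-1→5*; -4=-1→3; -5=-1→2
ply 2, O at 5 | -2=-1→3; -4=+1→1*; -5=+1→0
ply 3: 1 is terminal -1 (X); from 7 depth 6

value(7, X) = -1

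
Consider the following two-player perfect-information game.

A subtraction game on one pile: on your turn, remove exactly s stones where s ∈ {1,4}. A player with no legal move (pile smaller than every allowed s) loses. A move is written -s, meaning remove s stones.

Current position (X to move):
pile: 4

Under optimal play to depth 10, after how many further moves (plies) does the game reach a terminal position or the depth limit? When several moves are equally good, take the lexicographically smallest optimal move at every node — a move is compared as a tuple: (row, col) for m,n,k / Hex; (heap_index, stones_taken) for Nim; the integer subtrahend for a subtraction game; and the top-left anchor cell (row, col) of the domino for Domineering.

[4] X move#1: -1:-1/3, -4:+1/0*
[0] end (terminal -1, O#2); searched 4 to 10

PV length from [4]: 1 ply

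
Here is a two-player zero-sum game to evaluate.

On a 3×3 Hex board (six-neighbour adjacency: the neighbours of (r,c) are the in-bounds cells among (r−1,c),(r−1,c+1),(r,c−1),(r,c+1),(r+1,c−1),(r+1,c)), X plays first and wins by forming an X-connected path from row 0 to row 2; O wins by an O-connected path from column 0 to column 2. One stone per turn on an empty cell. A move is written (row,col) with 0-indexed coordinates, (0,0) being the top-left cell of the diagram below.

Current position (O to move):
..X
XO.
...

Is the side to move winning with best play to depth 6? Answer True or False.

p1 O@[..X/XO./...]: (0,0)[O.X/XO./...]-1* (0,1)[.OX/XO./...]-1 (1,2)[..X/XOO/...]-1 (2,0)[..X/XO./O..]-1 (2,1)[..X/XO./.O.]-1 (2,2)[..X/XO./..O]-1
p2 X@[O.X/XO./...]: (0,1)[OXX/XO./...]+1* (1,2)[O.X/XOX/...]+1 (2,0)[O.X/XO./X..]+1 (2,1)[O.X/XO./.X.]-1 (2,2)[O.X/XO./..X]-1
p3 O@[OXX/XO./...]: (1,2)[OXX/XOO/...]-1* (2,0)[OXX/XO./O..]-1 (2,1)[OXX/XO./.O.]-1 (2,2)[OXX/XO./..O]-1
p4 X@[OXX/XOO/...]: (2,0)[OXX/XOO/X..]+1* (2,1)[OXX/XOO/.X.]-1 (2,2)[OXX/XOO/..X]-1
p5 O@[OXX/XOO/X..] terminal -1; root [..X/XO./...] d6

O winning at [..X/XO./...]: False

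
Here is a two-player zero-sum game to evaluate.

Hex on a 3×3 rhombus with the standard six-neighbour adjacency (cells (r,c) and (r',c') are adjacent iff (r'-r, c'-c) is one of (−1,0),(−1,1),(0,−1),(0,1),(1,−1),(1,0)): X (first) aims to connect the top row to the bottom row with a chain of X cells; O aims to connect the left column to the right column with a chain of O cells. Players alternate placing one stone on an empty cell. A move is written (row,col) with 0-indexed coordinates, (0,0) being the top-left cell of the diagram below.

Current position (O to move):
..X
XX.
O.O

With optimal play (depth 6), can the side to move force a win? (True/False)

O winning at [..X/XX./O.O]: True

[..X/XX./O.O] O move#1: (0,0):-1/O.X/XX./O.O, (0,1):-1/.OX/XX./O.O, (1,2):-1/..X/XXO/O.O, (2,1):+1/..X/XX./OOO*
[..X/XX./OOO] end (terminal -1, X#2); searched ..X/XX./O.O to 6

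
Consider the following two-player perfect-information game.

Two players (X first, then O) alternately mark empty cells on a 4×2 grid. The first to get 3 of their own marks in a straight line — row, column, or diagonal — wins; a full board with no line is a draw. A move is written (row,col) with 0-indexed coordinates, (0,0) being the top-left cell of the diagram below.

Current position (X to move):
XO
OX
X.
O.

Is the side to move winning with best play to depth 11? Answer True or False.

ply 1, X at XO/OX/X./O. | (2,1)=+0→XO/OX/XX/O.*; (3,1)=+0→XO/OX/X./OX
ply 2, O at XO/OX/XX/O. | (3,1)=+0→XO/OX/XX/OO*
ply 3: XO/OX/XX/OO is terminal +0 (X); from XO/OX/X./O. depth 11

X winning at [XO/OX/X./O.]: False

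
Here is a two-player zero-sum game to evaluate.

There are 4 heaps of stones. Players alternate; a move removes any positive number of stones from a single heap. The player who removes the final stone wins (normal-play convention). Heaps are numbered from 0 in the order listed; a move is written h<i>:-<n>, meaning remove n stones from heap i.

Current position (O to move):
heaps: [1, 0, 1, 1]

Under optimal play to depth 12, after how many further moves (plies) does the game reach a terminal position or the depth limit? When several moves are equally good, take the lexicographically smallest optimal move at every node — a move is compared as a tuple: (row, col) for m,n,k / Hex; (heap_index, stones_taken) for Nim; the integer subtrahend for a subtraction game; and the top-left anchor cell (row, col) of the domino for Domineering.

p1 O@[(1,0,1,1)]: h0:-1[(0,0,1,1)]+1* h2:-1[(1,0,0,1)]+1 h3:-1[(1,0,1,0)]+1
p2 X@[(0,0,1,1)]: h2:-1[(0,0,0,1)]-1* h3:-1[(0,0,1,0)]-1
p3 O@[(0,0,0,1)]: h3:-1[(0,0,0,0)]+1*
p4 X@[(0,0,0,0)] terminal -1; root [(1,0,1,1)] d12

PV length from [(1,0,1,1)]: 3 plies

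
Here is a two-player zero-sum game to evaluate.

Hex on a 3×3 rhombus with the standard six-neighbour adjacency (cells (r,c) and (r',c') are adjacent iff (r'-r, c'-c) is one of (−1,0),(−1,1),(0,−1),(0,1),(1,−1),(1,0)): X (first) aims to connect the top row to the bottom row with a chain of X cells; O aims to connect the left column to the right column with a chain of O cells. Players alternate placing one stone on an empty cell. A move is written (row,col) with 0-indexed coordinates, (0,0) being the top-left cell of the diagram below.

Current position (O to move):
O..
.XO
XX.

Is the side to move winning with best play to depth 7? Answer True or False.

[O../.XO/XX.] O move#1: (0,1):-1/OO./.XO/XX.*, (0,2):-1/O.O/.XO/XX., (1,0):-1/O../OXO/XX., (2,2):-1/O../.XO/XXO
[OO./.XO/XX.] X move#2: (0,2):+1/OOX/.XO/XX.*, (1,0):-1/OO./XXO/XX., (2,2):-1/OO./.XO/XXX
[OOX/.XO/XX.] end (terminal -1, O#3); searched O../.XO/XX. to 7

O winning at [O../.XO/XX.]: False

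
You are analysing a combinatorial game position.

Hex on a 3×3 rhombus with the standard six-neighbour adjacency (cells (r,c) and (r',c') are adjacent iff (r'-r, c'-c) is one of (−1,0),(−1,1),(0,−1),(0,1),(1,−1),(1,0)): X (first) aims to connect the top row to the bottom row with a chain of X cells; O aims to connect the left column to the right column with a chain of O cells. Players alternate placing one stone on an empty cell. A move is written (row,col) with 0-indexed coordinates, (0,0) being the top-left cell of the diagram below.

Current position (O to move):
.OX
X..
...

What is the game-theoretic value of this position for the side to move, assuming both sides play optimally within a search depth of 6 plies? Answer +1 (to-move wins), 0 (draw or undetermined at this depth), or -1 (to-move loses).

value(.OX/X../..., O) = -1

[.OX/X../...] O move#1: (0,0):-1/OOX/X../...*, (1,1):-1/.OX/XO./..., (1,2):-1/.OX/X.O/..., (2,0):-1/.OX/X../O.., (2,1):-1/.OX/X../.O., (2,2):-1/.OX/X../..O
[OOX/X../...] X move#2: (1,1):+1/OOX/XX./...*, (1,2):+1/OOX/X.X/..., (2,0):+1/OOX/X../X.., (2,1):+1/OOX/X../.X., (2,2):+1/OOX/X../..X
[OOX/XX./...] O move#3: (1,2):-1/OOX/XXO/...*, (2,0):-1/OOX/XX./O.., (2,1):-1/OOX/XX./.O., (2,2):-1/OOX/XX./..O
[OOX/XXO/...] X move#4: (2,0):+1/OOX/XXO/X..*, (2,1):+1/OOX/XXO/.X., (2,2):+1/OOX/XXO/..X
[OOX/XXO/X..] end (terminal -1, O#5); searched .OX/X../... to 6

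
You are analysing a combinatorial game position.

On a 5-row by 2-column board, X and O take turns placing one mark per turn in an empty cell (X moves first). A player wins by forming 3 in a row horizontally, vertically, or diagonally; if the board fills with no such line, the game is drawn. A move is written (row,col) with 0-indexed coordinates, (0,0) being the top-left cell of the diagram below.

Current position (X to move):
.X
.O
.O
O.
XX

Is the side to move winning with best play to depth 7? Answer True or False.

p1 X@[.X/.O/.O/O./XX]: (0,0)[XX/.O/.O/O./XX]-1 (1,0)[.X/XO/.O/O./XX]-1 (2,0)[.X/.O/XO/O./XX]-1 (3,1)[.X/.O/.O/OX/XX]+0*
p2 O@[.X/.O/.O/OX/XX]: (0,0)[OX/.O/.O/OX/XX]+0* (1,0)[.X/OO/.O/OX/XX]+0 (2,0)[.X/.O/OO/OX/XX]+0
p3 X@[OX/.O/.O/OX/XX]: (1,0)[OX/XO/.O/OX/XX]+0* (2,0)[OX/.O/XO/OX/XX]+0
p4 O@[OX/XO/.O/OX/XX]: (2,0)[OX/XO/OO/OX/XX]+0*
p5 X@[OX/XO/OO/OX/XX] terminal +0; root [.X/.O/.O/O./XX] d7

X winning at [.X/.O/.O/O./XX]: False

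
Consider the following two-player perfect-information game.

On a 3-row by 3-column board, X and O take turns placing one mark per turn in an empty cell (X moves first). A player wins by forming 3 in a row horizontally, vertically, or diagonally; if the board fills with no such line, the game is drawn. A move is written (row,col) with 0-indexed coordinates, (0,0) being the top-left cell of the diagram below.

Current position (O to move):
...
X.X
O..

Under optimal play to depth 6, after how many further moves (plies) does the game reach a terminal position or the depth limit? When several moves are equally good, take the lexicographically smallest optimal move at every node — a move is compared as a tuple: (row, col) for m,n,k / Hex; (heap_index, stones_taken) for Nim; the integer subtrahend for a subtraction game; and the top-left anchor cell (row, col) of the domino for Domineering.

p1 O@[.../X.X/O..]: (0,0)[O../X.X/O..]-1 (0,1)[.O./X.X/O..]-1 (0,2)[..O/X.X/O..]-1 (1,1)[.../XOX/O..]+1* (2,1)[.../X.X/OO.]-1 (2,2)[.../X.X/O.O]-1
p2 X@[.../XOX/O..]: (0,0)[X../XOX/O..]-1* (0,1)[.X./XOX/O..]-1 (0,2)[..X/XOX/O..]-1 (2,1)[.../XOX/OX.]-1 (2,2)[.../XOX/O.X]-1
p3 O@[X../XOX/O..]: (0,1)[XO./XOX/O..]+1* (0,2)[X.O/XOX/O..]+1 (2,1)[X../XOX/OO.]+1 (2,2)[X../XOX/O.O]+1
p4 X@[XO./XOX/O..]: (0,2)[XOX/XOX/O..]-1* (2,1)[XO./XOX/OX.]-1 (2,2)[XO./XOX/O.X]-1
p5 O@[XOX/XOX/O..]: (2,1)[XOX/XOX/OO.]+1* (2,2)[XOX/XOX/O.O]+0
p6 X@[XOX/XOX/OO.] terminal -1; root [.../X.X/O..] d6

PV length from [.../X.X/O..]: 5 plies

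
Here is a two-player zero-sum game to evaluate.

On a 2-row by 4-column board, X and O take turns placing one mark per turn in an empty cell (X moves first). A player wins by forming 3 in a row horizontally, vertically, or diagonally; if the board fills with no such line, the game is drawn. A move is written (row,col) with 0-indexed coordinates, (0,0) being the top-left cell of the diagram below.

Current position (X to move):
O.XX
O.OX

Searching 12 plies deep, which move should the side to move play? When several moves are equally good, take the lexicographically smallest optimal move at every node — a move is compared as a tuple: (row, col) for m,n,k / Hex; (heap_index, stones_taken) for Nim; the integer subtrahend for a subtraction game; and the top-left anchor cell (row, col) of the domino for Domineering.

X's best at [O.XX/O.OX]: (0,1)

ply 1, X at O.XX/O.OX | (0,1)=+1→OXXX/O.OX*; (1,1)=+0→O.XX/OXOX
ply 2: OXXX/O.OX is terminal -1 (O); from O.XX/O.OX depth 12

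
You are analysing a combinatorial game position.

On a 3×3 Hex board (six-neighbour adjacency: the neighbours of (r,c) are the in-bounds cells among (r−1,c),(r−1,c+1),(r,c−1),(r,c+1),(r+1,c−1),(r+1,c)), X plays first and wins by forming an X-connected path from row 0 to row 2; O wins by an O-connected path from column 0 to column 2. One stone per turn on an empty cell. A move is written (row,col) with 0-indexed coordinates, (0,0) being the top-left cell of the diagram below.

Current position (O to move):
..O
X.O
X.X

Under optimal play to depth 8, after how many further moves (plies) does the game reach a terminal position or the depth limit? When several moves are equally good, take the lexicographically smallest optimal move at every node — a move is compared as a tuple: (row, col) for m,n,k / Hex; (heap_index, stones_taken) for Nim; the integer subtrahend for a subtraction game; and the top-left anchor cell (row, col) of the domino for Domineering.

PV length from [..O/X.O/X.X]: 2 plies

ply 1, O at ..O/X.O/X.X | (0,0)=-1→O.O/X.O/X.X*; (0,1)=-1→.OO/X.O/X.X; (1,1)=-1→..O/XOO/X.X; (2,1)=-1→..O/X.O/XOX
ply 2, X at O.O/X.O/X.X | (0,1)=+1→OXO/X.O/X.X*; (1,1)=-1→O.O/XXO/X.X; (2,1)=-1→O.O/X.O/XXX
ply 3: OXO/X.O/X.X is terminal -1 (O); from ..O/X.O/X.X depth 8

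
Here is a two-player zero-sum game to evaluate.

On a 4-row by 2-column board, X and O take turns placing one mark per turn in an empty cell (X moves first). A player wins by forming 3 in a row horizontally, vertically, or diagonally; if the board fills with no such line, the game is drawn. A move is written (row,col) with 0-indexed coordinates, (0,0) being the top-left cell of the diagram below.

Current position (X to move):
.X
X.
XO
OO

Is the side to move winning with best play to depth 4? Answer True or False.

p1 X@[.X/X./XO/OO]: (0,0)[XX/X./XO/OO]+1* (1,1)[.X/XX/XO/OO]+0
p2 O@[XX/X./XO/OO] terminal -1; root [.X/X./XO/OO] d4

X winning at [.X/X./XO/OO]: True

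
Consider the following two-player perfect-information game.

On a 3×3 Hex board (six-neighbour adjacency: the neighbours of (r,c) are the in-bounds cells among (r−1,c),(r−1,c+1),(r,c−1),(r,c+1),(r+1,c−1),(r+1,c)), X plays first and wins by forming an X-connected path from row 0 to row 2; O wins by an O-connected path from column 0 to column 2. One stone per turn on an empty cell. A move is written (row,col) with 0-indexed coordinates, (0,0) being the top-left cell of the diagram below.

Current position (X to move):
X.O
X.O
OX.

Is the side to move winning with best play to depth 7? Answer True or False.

ply 1, X at X.O/X.O/OX. | (0,1)=-1→XXO/X.O/OX.; (1,1)=+1→X.O/XXO/OX.*; (2,2)=-1→X.O/X.O/OXX
ply 2: X.O/XXO/OX. is terminal -1 (O); from X.O/X.O/OX. depth 7

X winning at [X.O/X.O/OX.]: True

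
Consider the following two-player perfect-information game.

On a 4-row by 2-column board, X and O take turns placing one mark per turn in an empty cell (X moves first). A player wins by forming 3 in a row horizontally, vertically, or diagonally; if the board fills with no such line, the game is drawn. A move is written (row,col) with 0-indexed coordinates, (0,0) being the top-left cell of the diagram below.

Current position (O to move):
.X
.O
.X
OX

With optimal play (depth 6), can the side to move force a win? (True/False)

O winning at [.X/.O/.X/OX]: False

[.X/.O/.X/OX] O move#1: (0,0):+0/OX/.O/.X/OX*, (1,0):+0/.X/OO/.X/OX, (2,0):+0/.X/.O/OX/OX
[OX/.O/.X/OX] X move#2: (1,0):+0/OX/XO/.X/OX*, (2,0):+0/OX/.O/XX/OX
[OX/XO/.X/OX] O move#3: (2,0):+0/OX/XO/OX/OX*
[OX/XO/OX/OX] end (terminal +0, X#4); searched .X/.O/.X/OX to 6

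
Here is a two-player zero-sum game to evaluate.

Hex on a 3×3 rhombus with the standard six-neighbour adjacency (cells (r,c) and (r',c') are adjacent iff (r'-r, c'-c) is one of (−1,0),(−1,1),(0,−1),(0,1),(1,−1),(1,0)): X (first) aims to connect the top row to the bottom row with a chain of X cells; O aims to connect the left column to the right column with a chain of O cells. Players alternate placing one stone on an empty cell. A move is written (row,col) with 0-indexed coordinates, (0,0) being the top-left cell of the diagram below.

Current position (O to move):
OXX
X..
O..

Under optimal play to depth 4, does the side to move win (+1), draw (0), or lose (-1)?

value(OXX/X../O.., O) = +1

p1 O@[OXX/X../O..]: (1,1)[OXX/XO./O..]-1 (1,2)[OXX/X.O/O..]+1* (2,1)[OXX/X../OO.]+1 (2,2)[OXX/X../O.O]-1
p2 X@[OXX/X.O/O..]: (1,1)[OXX/XXO/O..]-1* (2,1)[OXX/X.O/OX.]-1 (2,2)[OXX/X.O/O.X]-1
p3 O@[OXX/XXO/O..]: (2,1)[OXX/XXO/OO.]+1* (2,2)[OXX/XXO/O.O]-1
p4 X@[OXX/XXO/OO.] terminal -1; root [OXX/X../O..] d4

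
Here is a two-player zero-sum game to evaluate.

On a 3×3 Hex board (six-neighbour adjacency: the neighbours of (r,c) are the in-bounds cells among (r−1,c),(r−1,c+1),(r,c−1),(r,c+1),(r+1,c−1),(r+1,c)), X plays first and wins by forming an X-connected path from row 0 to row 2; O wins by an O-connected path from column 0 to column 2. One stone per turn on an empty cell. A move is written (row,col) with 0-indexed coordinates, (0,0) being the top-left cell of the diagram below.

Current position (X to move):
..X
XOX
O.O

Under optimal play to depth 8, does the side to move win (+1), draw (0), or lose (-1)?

ply 1, X at ..X/XOX/O.O | (0,0)=-1→X.X/XOX/O.O; (0,1)=-1→.XX/XOX/O.O; (2,1)=+1→..X/XOX/OXO*
ply 2: ..X/XOX/OXO is terminal -1 (O); from ..X/XOX/O.O depth 8

value(..X/XOX/O.O, X) = +1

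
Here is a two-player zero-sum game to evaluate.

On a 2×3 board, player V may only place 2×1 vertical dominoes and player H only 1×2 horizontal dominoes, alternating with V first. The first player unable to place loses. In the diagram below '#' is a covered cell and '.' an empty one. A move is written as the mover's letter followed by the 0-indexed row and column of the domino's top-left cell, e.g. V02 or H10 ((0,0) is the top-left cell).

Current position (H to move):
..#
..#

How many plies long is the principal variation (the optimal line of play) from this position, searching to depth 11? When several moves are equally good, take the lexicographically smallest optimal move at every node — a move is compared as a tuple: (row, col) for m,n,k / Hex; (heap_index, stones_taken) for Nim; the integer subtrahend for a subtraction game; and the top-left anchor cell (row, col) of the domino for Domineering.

[..#/..#] H move#1: H00:+1/###/..#*, H10:+1/..#/###
[###/..#] end (terminal -1, V#2); searched ..#/..# to 11

PV length from [..#/..#]: 1 ply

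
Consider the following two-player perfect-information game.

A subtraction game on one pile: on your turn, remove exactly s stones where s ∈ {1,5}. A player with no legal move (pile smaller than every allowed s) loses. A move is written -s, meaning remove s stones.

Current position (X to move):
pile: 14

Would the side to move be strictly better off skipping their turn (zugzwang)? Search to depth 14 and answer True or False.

zugzwang(14, X) = True

[14] X move#1: -1:-1/13*, -5:-1/9
[13] O move#2: -1:+1/12*, -5:+1/8
[12] X move#3: -1:-1/11*, -5:-1/7
[11] O move#4: -1:+1/10*, -5:+1/6
[10] X move#5: -1:-1/9*, -5:-1/5
[9] O move#6: -1:+1/8*, -5:+1/4
[8] X move#7: -1:-1/7*, -5:-1/3
[7] O move#8: -1:+1/6*, -5:+1/2
[6] X move#9: -1:-1/5*, -5:-1/1
[5] O move#10: -1:+1/4*, -5:+1/0
[4] X move#11: -1:-1/3*
[3] O move#12: -1:+1/2*
[2] X move#13: -1:-1/1*
[1] O move#14: -1:+1/0*
[0] end (terminal -1, X#15); searched 14 to 14
suppose X passes — search the same position with O to move:
pass> [14] O move#1: -1:-1/13*, -5:-1/9
pass> [13] X move#2: -1:+1/12*, -5:+1/8
pass> [12] O move#3: -1:-1/11*, -5:-1/7
pass> [11] X move#4: -1:+1/10*, -5:+1/6
pass> [10] O move#5: -1:-1/9*, -5:-1/5
pass> [9] X move#6: -1:+1/8*, -5:+1/4
pass> [8] O move#7: -1:-1/7*, -5:-1/3
pass> [7] X move#8: -1:+1/6*, -5:+1/2
pass> [6] O move#9: -1:-1/5*, -5:-1/1
pass> [5] X move#10: -1:+1/4*, -5:+1/0
pass> [4] O move#11: -1:-1/3*
pass> [3] X move#12: -1:+1/2*
pass> [2] O move#13: -1:-1/1*
pass> [1] X move#14: -1:+1/0*
pass> [0] end (terminal -1, O#15); searched 14 to 14
for X: play -1, pass +1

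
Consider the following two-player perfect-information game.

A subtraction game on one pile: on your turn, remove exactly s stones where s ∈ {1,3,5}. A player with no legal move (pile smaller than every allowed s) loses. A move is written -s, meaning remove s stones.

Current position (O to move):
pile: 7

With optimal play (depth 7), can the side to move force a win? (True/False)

O winning at [7]: True

ply 1, O at 7 | -1=+1→6*; -3=+1→4; -5=+1→2
ply 2, X at 6 | -1=-1→5*; -3=-1→3; -5=-1→1
ply 3, O at 5 | -1=+1→4*; -3=+1→2; -5=+1→0
ply 4, X at 4 | -1=-1→3*; -3=-1→1
ply 5, O at 3 | -1=+1→2*; -3=+1→0
ply 6, X at 2 | -1=-1→1*
ply 7, O at 1 | -1=+1→0*
ply 8: 0 is terminal -1 (X); from 7 depth 7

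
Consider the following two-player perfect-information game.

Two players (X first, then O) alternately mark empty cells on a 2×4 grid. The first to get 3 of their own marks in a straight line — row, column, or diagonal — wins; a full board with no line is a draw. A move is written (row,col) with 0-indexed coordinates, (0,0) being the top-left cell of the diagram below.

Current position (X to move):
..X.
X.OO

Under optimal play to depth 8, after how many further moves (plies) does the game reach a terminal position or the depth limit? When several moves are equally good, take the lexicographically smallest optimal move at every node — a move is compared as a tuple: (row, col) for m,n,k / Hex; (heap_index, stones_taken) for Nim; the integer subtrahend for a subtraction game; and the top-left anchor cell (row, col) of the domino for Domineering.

ply 1, X at ..X./X.OO | (0,0)=-1→X.X./X.OO; (0,1)=-1→.XX./X.OO; (0,3)=-1→..XX/X.OO; (1,1)=+0→..X./XXOO*
ply 2, O at ..X./XXOO | (0,0)=+0→O.X./XXOO*; (0,1)=+0→.OX./XXOO; (0,3)=+0→..XO/XXOO
ply 3, X at O.X./XXOO | (0,1)=+0→OXX./XXOO*; (0,3)=+0→O.XX/XXOO
ply 4, O at OXX./XXOO | (0,3)=+0→OXXO/XXOO*
ply 5: OXXO/XXOO is terminal +0 (X); from ..X./X.OO depth 8

PV length from [..X./X.OO]: 4 plies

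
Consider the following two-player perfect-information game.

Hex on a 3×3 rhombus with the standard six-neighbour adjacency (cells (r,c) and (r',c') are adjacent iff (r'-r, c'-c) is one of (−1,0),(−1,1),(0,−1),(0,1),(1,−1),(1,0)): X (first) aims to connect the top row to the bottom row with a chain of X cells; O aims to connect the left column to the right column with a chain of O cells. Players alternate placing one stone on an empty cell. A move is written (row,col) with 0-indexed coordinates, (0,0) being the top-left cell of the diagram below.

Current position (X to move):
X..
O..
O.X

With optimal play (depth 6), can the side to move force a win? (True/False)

[X../O../O.X] X move#1: (0,1):-1/XX./O../O.X, (0,2):-1/X.X/O../O.X, (1,1):+1/X../OX./O.X*, (1,2):-1/X../O.X/O.X, (2,1):-1/X../O../OXX
[X../OX./O.X] O move#2: (0,1):-1/XO./OX./O.X*, (0,2):-1/X.O/OX./O.X, (1,2):-1/X../OXO/O.X, (2,1):-1/X../OX./OOX
[XO./OX./O.X] X move#3: (0,2):+1/XOX/OX./O.X*, (1,2):-1/XO./OXX/O.X, (2,1):-1/XO./OX./OXX
[XOX/OX./O.X] O move#4: (1,2):-1/XOX/OXO/O.X*, (2,1):-1/XOX/OX./OOX
[XOX/OXO/O.X] X move#5: (2,1):+1/XOX/OXO/OXX*
[XOX/OXO/OXX] end (terminal -1, O#6); searched X../O../O.X to 6

X winning at [X../O../O.X]: True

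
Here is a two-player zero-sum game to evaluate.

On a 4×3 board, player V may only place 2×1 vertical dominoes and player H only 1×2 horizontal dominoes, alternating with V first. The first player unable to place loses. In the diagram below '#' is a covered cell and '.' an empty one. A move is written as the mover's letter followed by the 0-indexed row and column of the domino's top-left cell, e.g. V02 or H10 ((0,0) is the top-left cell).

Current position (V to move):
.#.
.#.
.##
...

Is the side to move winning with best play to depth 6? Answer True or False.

V winning at [.#./.#./.##/...]: True

[.#./.#./.##/...] V move#1: V00:+1/##./##./.##/...*, V02:+1/.##/.##/.##/..., V10:+1/.#./##./###/..., V20:+1/.#./.#./###/#..
[##./##./.##/...] H move#2: H30:-1/##./##./.##/##.*, H31:-1/##./##./.##/.##
[##./##./.##/##.] V move#3: V02:+1/###/###/.##/##.*
[###/###/.##/##.] end (terminal -1, H#4); searched .#./.#./.##/... to 6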